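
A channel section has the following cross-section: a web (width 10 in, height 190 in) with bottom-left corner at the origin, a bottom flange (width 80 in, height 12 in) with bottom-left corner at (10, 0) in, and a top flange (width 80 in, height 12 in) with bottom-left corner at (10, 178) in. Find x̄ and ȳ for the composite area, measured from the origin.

x̄ = 27.62 in, ȳ = 95.00 in

web: A = 10 × 190 = 1900.00, centroid at (5.00, 95.00).
bottom flange: A = 80 × 12 = 960.00, centroid at (50.00, 6.00).
top flange: A = 80 × 12 = 960.00, centroid at (50.00, 184.00).
ΣA = 3820.00 in²
ΣAx̄ = (1900.00)(5.00) + (960.00)(50.00) + (960.00)(50.00) = 105500.00 in³
ΣAȳ = (1900.00)(95.00) + (960.00)(6.00) + (960.00)(184.00) = 362900.00 in³
x̄ = 105500.00 / 3820.00 = 27.62 in
ȳ = 362900.00 / 3820.00 = 95.00 in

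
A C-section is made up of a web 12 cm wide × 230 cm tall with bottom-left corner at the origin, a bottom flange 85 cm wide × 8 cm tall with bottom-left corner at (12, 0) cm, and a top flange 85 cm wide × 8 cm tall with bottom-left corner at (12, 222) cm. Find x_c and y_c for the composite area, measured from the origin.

Part | A | x̄ᵢ | ȳᵢ | A·x̄ᵢ | A·ȳᵢ
web | 2760.00 | 6.00 | 115.00 | 16560.00 | 317400.00
bottom flange | 680.00 | 54.50 | 4.00 | 37060.00 | 2720.00
top flange | 680.00 | 54.50 | 226.00 | 37060.00 | 153680.00
Σ | 4120.00 |  |  | 90680.00 | 473800.00
x_c = 90680.00 / 4120.00 = 22.01 cm
y_c = 473800.00 / 4120.00 = 115.00 cm

x_c = 22.01 cm, y_c = 115.00 cm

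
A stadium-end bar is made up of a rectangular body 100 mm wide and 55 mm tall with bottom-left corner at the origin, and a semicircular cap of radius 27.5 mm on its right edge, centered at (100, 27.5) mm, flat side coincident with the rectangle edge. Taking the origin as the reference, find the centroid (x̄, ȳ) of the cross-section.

x̄ = 60.95 mm, ȳ = 27.50 mm

rectangular body: A = 100 × 55 = 5500.00, centroid at (50.00, 27.50).
semicircular end: A = ½π·27.5² = 1187.91, centroid at (111.67, 27.50).
ΣA = 6687.91 mm²
ΣAx̄ = (5500.00)(50.00) + (1187.91)(111.67) = 407656.06 mm³
ΣAȳ = (5500.00)(27.50) + (1187.91)(27.50) = 183917.65 mm³
x̄ = 407656.06 / 6687.91 = 60.95 mm
ȳ = 183917.65 / 6687.91 = 27.50 mm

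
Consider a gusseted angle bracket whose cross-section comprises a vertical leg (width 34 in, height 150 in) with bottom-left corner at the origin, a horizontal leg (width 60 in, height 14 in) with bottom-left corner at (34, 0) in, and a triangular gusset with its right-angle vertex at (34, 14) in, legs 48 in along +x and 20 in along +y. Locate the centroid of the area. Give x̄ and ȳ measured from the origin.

x̄ = 25.62 in, ȳ = 62.04 in

vertical leg: A = 34 × 150 = 5100.00, centroid at (17.00, 75.00).
horizontal leg: A = 60 × 14 = 840.00, centroid at (64.00, 7.00).
gusset: A = ½·48·20 = 480.00, centroid at (50.00, 20.67).
ΣA = 6420.00 in²
ΣAx̄ = (5100.00)(17.00) + (840.00)(64.00) + (480.00)(50.00) = 164460.00 in³
ΣAȳ = (5100.00)(75.00) + (840.00)(7.00) + (480.00)(20.67) = 398300.00 in³
x̄ = 164460.00 / 6420.00 = 25.62 in
ȳ = 398300.00 / 6420.00 = 62.04 in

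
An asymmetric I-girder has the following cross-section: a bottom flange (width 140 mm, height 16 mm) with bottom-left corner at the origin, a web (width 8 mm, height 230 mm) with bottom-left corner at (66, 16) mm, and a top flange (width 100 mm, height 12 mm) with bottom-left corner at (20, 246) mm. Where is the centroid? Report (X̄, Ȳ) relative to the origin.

X̄ = 70.00 mm, Ȳ = 106.32 mm

bottom flange: A = 140 × 16 = 2240.00, centroid at (70.00, 8.00).
web: A = 8 × 230 = 1840.00, centroid at (70.00, 131.00).
top flange: A = 100 × 12 = 1200.00, centroid at (70.00, 252.00).
ΣA = 5280.00 mm²
ΣAX̄ = (2240.00)(70.00) + (1840.00)(70.00) + (1200.00)(70.00) = 369600.00 mm³
ΣAȲ = (2240.00)(8.00) + (1840.00)(131.00) + (1200.00)(252.00) = 561360.00 mm³
X̄ = 369600.00 / 5280.00 = 70.00 mm
Ȳ = 561360.00 / 5280.00 = 106.32 mm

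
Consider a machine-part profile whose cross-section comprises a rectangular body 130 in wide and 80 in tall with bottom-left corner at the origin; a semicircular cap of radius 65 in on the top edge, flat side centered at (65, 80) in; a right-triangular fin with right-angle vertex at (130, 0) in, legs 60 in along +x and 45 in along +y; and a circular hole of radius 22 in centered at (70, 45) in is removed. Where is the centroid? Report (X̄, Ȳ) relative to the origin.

X̄ = 71.35 in, Ȳ = 64.14 in

Part | A | x̄ᵢ | ȳᵢ | A·x̄ᵢ | A·ȳᵢ
rectangular body | 10400.00 | 65.00 | 40.00 | 676000.00 | 416000.00
semicircular top | 6636.61 | 65.00 | 107.59 | 431379.94 | 714012.49
triangular fin | 1350.00 | 150.00 | 15.00 | 202500.00 | 20250.00
hole | -1520.53 | 70.00 | 45.00 | -106437.16 | -68423.89
Σ | 16866.08 |  |  | 1203442.78 | 1081838.60
X̄ = 1203442.78 / 16866.08 = 71.35 in
Ȳ = 1081838.60 / 16866.08 = 64.14 in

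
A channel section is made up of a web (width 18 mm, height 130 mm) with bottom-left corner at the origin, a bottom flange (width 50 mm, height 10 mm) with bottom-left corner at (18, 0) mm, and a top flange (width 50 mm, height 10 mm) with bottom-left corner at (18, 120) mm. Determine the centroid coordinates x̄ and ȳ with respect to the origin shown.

x̄ = 19.18 mm, ȳ = 65.00 mm

web: A = 18 × 130 = 2340.00, centroid at (9.00, 65.00).
bottom flange: A = 50 × 10 = 500.00, centroid at (43.00, 5.00).
top flange: A = 50 × 10 = 500.00, centroid at (43.00, 125.00).
ΣA = 3340.00 mm²
ΣAx̄ = (2340.00)(9.00) + (500.00)(43.00) + (500.00)(43.00) = 64060.00 mm³
ΣAȳ = (2340.00)(65.00) + (500.00)(5.00) + (500.00)(125.00) = 217100.00 mm³
x̄ = 64060.00 / 3340.00 = 19.18 mm
ȳ = 217100.00 / 3340.00 = 65.00 mm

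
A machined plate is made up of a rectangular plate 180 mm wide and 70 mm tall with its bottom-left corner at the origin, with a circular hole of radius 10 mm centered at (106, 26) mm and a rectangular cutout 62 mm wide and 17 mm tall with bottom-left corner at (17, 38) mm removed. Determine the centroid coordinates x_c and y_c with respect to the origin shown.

x_c = 93.49 mm, y_c = 34.17 mm

Part | A | x̄ᵢ | ȳᵢ | A·x̄ᵢ | A·ȳᵢ
plate | 12600.00 | 90.00 | 35.00 | 1134000.00 | 441000.00
hole 1 | -314.16 | 106.00 | 26.00 | -33300.88 | -8168.14
hole 2 | -1054.00 | 48.00 | 46.50 | -50592.00 | -49011.00
Σ | 11231.84 |  |  | 1050107.12 | 383820.86
x_c = 1050107.12 / 11231.84 = 93.49 mm
y_c = 383820.86 / 11231.84 = 34.17 mm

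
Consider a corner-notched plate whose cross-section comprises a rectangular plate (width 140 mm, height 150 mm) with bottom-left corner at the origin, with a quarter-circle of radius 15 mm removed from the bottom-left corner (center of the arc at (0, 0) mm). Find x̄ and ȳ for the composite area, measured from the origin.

x̄ = 70.54 mm, ȳ = 75.58 mm

Part | A | x̄ᵢ | ȳᵢ | A·x̄ᵢ | A·ȳᵢ
plate | 21000.00 | 70.00 | 75.00 | 1470000.00 | 1575000.00
removed quarter-circle | -176.71 | 6.37 | 6.37 | -1125.00 | -1125.00
Σ | 20823.29 |  |  | 1468875.00 | 1573875.00
x̄ = 1468875.00 / 20823.29 = 70.54 mm
ȳ = 1573875.00 / 20823.29 = 75.58 mm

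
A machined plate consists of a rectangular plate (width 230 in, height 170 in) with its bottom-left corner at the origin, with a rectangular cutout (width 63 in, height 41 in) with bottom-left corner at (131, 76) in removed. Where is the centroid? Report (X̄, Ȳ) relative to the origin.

X̄ = 111.64 in, Ȳ = 84.19 in

plate: A = 230 × 170 = 39100.00, centroid at (115.00, 85.00).
hole: A = −(63 × 41) = -2583.00, centroid at (162.50, 96.50).
ΣA = 36517.00 in²
ΣAX̄ = (39100.00)(115.00) + (-2583.00)(162.50) = 4076762.50 in³
ΣAȲ = (39100.00)(85.00) + (-2583.00)(96.50) = 3074240.50 in³
X̄ = 4076762.50 / 36517.00 = 111.64 in
Ȳ = 3074240.50 / 36517.00 = 84.19 in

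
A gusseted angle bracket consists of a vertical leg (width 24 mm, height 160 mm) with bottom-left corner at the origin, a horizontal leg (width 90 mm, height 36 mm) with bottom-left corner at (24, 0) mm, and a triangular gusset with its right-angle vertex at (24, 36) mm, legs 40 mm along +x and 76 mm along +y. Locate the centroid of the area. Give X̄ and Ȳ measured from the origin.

vertical leg: A = 24 × 160 = 3840.00, centroid at (12.00, 80.00).
horizontal leg: A = 90 × 36 = 3240.00, centroid at (69.00, 18.00).
gusset: A = ½·40·76 = 1520.00, centroid at (37.33, 61.33).
ΣA = 8600.00 mm²
ΣAX̄ = (3840.00)(12.00) + (3240.00)(69.00) + (1520.00)(37.33) = 326386.67 mm³
ΣAȲ = (3840.00)(80.00) + (3240.00)(18.00) + (1520.00)(61.33) = 458746.67 mm³
X̄ = 326386.67 / 8600.00 = 37.95 mm
Ȳ = 458746.67 / 8600.00 = 53.34 mm

X̄ = 37.95 mm, Ȳ = 53.34 mm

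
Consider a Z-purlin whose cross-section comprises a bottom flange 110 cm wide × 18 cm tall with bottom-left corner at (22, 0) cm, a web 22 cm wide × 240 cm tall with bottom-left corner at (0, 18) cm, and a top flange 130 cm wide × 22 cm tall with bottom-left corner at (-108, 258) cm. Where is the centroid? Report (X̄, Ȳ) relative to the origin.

Part | A | x̄ᵢ | ȳᵢ | A·x̄ᵢ | A·ȳᵢ
bottom flange | 1980.00 | 77.00 | 9.00 | 152460.00 | 17820.00
web | 5280.00 | 11.00 | 138.00 | 58080.00 | 728640.00
top flange | 2860.00 | -43.00 | 269.00 | -122980.00 | 769340.00
Σ | 10120.00 |  |  | 87560.00 | 1515800.00
X̄ = 87560.00 / 10120.00 = 8.65 cm
Ȳ = 1515800.00 / 10120.00 = 149.78 cm

X̄ = 8.65 cm, Ȳ = 149.78 cm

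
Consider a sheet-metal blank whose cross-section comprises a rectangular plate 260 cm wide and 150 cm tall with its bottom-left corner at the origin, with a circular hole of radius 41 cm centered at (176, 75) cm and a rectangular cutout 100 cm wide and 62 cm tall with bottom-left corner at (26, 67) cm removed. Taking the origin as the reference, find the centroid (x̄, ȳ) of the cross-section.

x̄ = 133.34 cm, ȳ = 69.82 cm

Part | A | x̄ᵢ | ȳᵢ | A·x̄ᵢ | A·ȳᵢ
plate | 39000.00 | 130.00 | 75.00 | 5070000.00 | 2925000.00
hole 1 | -5281.02 | 176.00 | 75.00 | -929459.04 | -396076.29
hole 2 | -6200.00 | 76.00 | 98.00 | -471200.00 | -607600.00
Σ | 27518.98 |  |  | 3669340.96 | 1921323.71
x̄ = 3669340.96 / 27518.98 = 133.34 cm
ȳ = 1921323.71 / 27518.98 = 69.82 cm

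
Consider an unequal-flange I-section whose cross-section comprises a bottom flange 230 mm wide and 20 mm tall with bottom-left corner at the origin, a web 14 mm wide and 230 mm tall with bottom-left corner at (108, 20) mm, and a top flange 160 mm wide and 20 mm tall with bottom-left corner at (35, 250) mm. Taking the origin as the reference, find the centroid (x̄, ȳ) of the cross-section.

x̄ = 115.00 mm, ȳ = 119.12 mm

bottom flange: A = 230 × 20 = 4600.00, centroid at (115.00, 10.00).
web: A = 14 × 230 = 3220.00, centroid at (115.00, 135.00).
top flange: A = 160 × 20 = 3200.00, centroid at (115.00, 260.00).
ΣA = 11020.00 mm², ΣAx̄ = 1267300.00 mm³, ΣAȳ = 1312700.00 mm³.
x̄ = 1267300.00/11020.00 = 115.00 mm; ȳ = 1312700.00/11020.00 = 119.12 mm.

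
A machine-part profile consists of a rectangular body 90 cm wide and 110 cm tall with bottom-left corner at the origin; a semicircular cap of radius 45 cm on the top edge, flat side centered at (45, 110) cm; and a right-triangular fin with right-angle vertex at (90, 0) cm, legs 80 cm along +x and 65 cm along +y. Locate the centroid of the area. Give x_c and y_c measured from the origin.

x_c = 56.88 cm, y_c = 64.50 cm

Part | A | x̄ᵢ | ȳᵢ | A·x̄ᵢ | A·ȳᵢ
rectangular body | 9900.00 | 45.00 | 55.00 | 445500.00 | 544500.00
semicircular top | 3180.86 | 45.00 | 129.10 | 143138.82 | 410644.88
triangular fin | 2600.00 | 116.67 | 21.67 | 303333.33 | 56333.33
Σ | 15680.86 |  |  | 891972.15 | 1011478.22
x_c = 891972.15 / 15680.86 = 56.88 cm
y_c = 1011478.22 / 15680.86 = 64.50 cm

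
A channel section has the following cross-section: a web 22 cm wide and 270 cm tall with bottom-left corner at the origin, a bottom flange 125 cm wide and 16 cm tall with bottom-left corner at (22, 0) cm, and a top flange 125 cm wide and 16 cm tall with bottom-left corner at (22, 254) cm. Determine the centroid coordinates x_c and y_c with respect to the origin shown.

Part | A | x̄ᵢ | ȳᵢ | A·x̄ᵢ | A·ȳᵢ
web | 5940.00 | 11.00 | 135.00 | 65340.00 | 801900.00
bottom flange | 2000.00 | 84.50 | 8.00 | 169000.00 | 16000.00
top flange | 2000.00 | 84.50 | 262.00 | 169000.00 | 524000.00
Σ | 9940.00 |  |  | 403340.00 | 1341900.00
x_c = 403340.00 / 9940.00 = 40.58 cm
y_c = 1341900.00 / 9940.00 = 135.00 cm

x_c = 40.58 cm, y_c = 135.00 cm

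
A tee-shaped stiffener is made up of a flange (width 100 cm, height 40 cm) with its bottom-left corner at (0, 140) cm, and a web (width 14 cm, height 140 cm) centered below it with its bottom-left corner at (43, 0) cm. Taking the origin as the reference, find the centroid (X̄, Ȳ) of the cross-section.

web: A = 14 × 140 = 1960.00, centroid at (50.00, 70.00).
flange: A = 100 × 40 = 4000.00, centroid at (50.00, 160.00).
ΣA = 5960.00 cm², ΣAX̄ = 298000.00 cm³, ΣAȲ = 777200.00 cm³.
X̄ = 298000.00/5960.00 = 50.00 cm; Ȳ = 777200.00/5960.00 = 130.40 cm.

X̄ = 50.00 cm, Ȳ = 130.40 cm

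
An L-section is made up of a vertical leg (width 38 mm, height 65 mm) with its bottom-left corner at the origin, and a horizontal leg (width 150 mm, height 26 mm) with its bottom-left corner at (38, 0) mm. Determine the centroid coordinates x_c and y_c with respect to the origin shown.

vertical leg: A = 38 × 65 = 2470.00, centroid at (19.00, 32.50).
horizontal leg: A = 150 × 26 = 3900.00, centroid at (113.00, 13.00).
ΣA = 6370.00 mm²
ΣAx_c = (2470.00)(19.00) + (3900.00)(113.00) = 487630.00 mm³
ΣAy_c = (2470.00)(32.50) + (3900.00)(13.00) = 130975.00 mm³
x_c = 487630.00 / 6370.00 = 76.55 mm
y_c = 130975.00 / 6370.00 = 20.56 mm

x_c = 76.55 mm, y_c = 20.56 mm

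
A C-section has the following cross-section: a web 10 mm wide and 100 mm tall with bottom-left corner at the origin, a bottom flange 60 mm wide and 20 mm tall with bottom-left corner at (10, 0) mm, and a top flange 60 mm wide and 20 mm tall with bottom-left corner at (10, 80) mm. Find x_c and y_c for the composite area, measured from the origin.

web: A = 10 × 100 = 1000.00, centroid at (5.00, 50.00).
bottom flange: A = 60 × 20 = 1200.00, centroid at (40.00, 10.00).
top flange: A = 60 × 20 = 1200.00, centroid at (40.00, 90.00).
ΣA = 3400.00 mm², ΣAx_c = 101000.00 mm³, ΣAy_c = 170000.00 mm³.
x_c = 101000.00/3400.00 = 29.71 mm; y_c = 170000.00/3400.00 = 50.00 mm.

x_c = 29.71 mm, y_c = 50.00 mm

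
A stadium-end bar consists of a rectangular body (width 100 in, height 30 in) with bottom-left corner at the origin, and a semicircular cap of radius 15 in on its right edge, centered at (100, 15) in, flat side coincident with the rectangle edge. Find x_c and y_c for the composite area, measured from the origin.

rectangular body: A = 100 × 30 = 3000.00, centroid at (50.00, 15.00).
semicircular end: A = ½π·15² = 353.43, centroid at (106.37, 15.00).
ΣA = 3353.43 in²
ΣAx_c = (3000.00)(50.00) + (353.43)(106.37) = 187592.92 in³
ΣAy_c = (3000.00)(15.00) + (353.43)(15.00) = 50301.44 in³
x_c = 187592.92 / 3353.43 = 55.94 in
y_c = 50301.44 / 3353.43 = 15.00 in

x_c = 55.94 in, y_c = 15.00 in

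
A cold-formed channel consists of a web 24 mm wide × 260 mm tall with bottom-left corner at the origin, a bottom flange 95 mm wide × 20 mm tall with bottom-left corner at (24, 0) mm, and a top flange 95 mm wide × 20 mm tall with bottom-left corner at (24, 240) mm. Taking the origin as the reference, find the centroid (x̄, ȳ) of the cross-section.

x̄ = 34.52 mm, ȳ = 130.00 mm

web: A = 24 × 260 = 6240.00, centroid at (12.00, 130.00).
bottom flange: A = 95 × 20 = 1900.00, centroid at (71.50, 10.00).
top flange: A = 95 × 20 = 1900.00, centroid at (71.50, 250.00).
ΣA = 10040.00 mm²
ΣAx̄ = (6240.00)(12.00) + (1900.00)(71.50) + (1900.00)(71.50) = 346580.00 mm³
ΣAȳ = (6240.00)(130.00) + (1900.00)(10.00) + (1900.00)(250.00) = 1305200.00 mm³
x̄ = 346580.00 / 10040.00 = 34.52 mm
ȳ = 1305200.00 / 10040.00 = 130.00 mm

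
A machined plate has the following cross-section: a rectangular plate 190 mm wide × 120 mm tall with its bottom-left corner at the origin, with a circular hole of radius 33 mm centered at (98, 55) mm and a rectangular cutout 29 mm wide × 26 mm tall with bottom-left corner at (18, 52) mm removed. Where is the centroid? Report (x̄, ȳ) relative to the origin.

x̄ = 96.98 mm, ȳ = 60.72 mm

plate: A = 190 × 120 = 22800.00, centroid at (95.00, 60.00).
hole 1: A = −π·33² = -3421.19, centroid at (98.00, 55.00).
hole 2: A = −(29 × 26) = -754.00, centroid at (32.50, 65.00).
ΣA = 18624.81 mm²
ΣAx̄ = (22800.00)(95.00) + (-3421.19)(98.00) + (-754.00)(32.50) = 1806217.95 mm³
ΣAȳ = (22800.00)(60.00) + (-3421.19)(55.00) + (-754.00)(65.00) = 1130824.31 mm³
x̄ = 1806217.95 / 18624.81 = 96.98 mm
ȳ = 1130824.31 / 18624.81 = 60.72 mm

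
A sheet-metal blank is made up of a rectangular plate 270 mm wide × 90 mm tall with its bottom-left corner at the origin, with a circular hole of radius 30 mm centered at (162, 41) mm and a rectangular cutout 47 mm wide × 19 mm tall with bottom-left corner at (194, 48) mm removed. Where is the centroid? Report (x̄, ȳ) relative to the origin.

plate: A = 270 × 90 = 24300.00, centroid at (135.00, 45.00).
hole 1: A = −π·30² = -2827.43, centroid at (162.00, 41.00).
hole 2: A = −(47 × 19) = -893.00, centroid at (217.50, 57.50).
ΣA = 20579.57 mm², ΣAx̄ = 2628228.29 mm³, ΣAȳ = 926227.73 mm³.
x̄ = 2628228.29/20579.57 = 127.71 mm; ȳ = 926227.73/20579.57 = 45.01 mm.

x̄ = 127.71 mm, ȳ = 45.01 mm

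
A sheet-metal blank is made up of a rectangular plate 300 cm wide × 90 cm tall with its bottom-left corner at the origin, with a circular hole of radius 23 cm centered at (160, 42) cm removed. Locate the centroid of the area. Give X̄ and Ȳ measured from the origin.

Part | A | x̄ᵢ | ȳᵢ | A·x̄ᵢ | A·ȳᵢ
plate | 27000.00 | 150.00 | 45.00 | 4050000.00 | 1215000.00
hole | -1661.90 | 160.00 | 42.00 | -265904.40 | -69799.91
Σ | 25338.10 |  |  | 3784095.60 | 1145200.09
X̄ = 3784095.60 / 25338.10 = 149.34 cm
Ȳ = 1145200.09 / 25338.10 = 45.20 cm

X̄ = 149.34 cm, Ȳ = 45.20 cm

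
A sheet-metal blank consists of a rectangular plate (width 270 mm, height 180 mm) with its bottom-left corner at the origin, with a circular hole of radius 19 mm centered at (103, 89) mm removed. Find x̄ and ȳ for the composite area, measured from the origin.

plate: A = 270 × 180 = 48600.00, centroid at (135.00, 90.00).
hole: A = −π·19² = -1134.11, centroid at (103.00, 89.00).
ΣA = 47465.89 mm², ΣAx̄ = 6444186.16 mm³, ΣAȳ = 4273063.77 mm³.
x̄ = 6444186.16/47465.89 = 135.76 mm; ȳ = 4273063.77/47465.89 = 90.02 mm.

x̄ = 135.76 mm, ȳ = 90.02 mm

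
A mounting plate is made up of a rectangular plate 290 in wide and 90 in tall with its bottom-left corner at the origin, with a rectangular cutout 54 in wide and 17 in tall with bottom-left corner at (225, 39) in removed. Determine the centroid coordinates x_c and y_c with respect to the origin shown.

Part | A | x̄ᵢ | ȳᵢ | A·x̄ᵢ | A·ȳᵢ
plate | 26100.00 | 145.00 | 45.00 | 3784500.00 | 1174500.00
hole | -918.00 | 252.00 | 47.50 | -231336.00 | -43605.00
Σ | 25182.00 |  |  | 3553164.00 | 1130895.00
x_c = 3553164.00 / 25182.00 = 141.10 in
y_c = 1130895.00 / 25182.00 = 44.91 in

x_c = 141.10 in, y_c = 44.91 in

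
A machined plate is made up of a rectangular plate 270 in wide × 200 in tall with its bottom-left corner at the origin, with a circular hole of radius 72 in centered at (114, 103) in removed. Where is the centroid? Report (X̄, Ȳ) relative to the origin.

plate: A = 270 × 200 = 54000.00, centroid at (135.00, 100.00).
hole: A = −π·72² = -16286.02, centroid at (114.00, 103.00).
ΣA = 37713.98 in², ΣAX̄ = 5433394.14 in³, ΣAȲ = 3722540.32 in³.
X̄ = 5433394.14/37713.98 = 144.07 in; Ȳ = 3722540.32/37713.98 = 98.70 in.

X̄ = 144.07 in, Ȳ = 98.70 in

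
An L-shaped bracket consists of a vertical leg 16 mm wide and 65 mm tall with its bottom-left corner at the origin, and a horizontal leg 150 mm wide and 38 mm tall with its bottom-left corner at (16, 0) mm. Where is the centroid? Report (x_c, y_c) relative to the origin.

vertical leg: A = 16 × 65 = 1040.00, centroid at (8.00, 32.50).
horizontal leg: A = 150 × 38 = 5700.00, centroid at (91.00, 19.00).
ΣA = 6740.00 mm²
ΣAx_c = (1040.00)(8.00) + (5700.00)(91.00) = 527020.00 mm³
ΣAy_c = (1040.00)(32.50) + (5700.00)(19.00) = 142100.00 mm³
x_c = 527020.00 / 6740.00 = 78.19 mm
y_c = 142100.00 / 6740.00 = 21.08 mm

x_c = 78.19 mm, y_c = 21.08 mm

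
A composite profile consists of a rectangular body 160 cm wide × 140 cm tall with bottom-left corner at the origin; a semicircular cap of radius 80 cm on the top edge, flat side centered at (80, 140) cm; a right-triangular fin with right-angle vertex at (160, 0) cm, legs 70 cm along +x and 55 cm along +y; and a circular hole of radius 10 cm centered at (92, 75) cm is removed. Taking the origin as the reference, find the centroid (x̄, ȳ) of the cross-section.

x̄ = 85.73 cm, ȳ = 97.71 cm

rectangular body: A = 160 × 140 = 22400.00, centroid at (80.00, 70.00).
semicircular top: A = ½π·80² = 10053.10, centroid at (80.00, 173.95).
triangular fin: A = ½·70·55 = 1925.00, centroid at (183.33, 18.33).
hole: A = −π·10² = -314.16, centroid at (92.00, 75.00).
ΣA = 34063.94 cm²
ΣAx̄ = (22400.00)(80.00) + (10053.10)(80.00) + (1925.00)(183.33) + (-314.16)(92.00) = 2920261.73 cm³
ΣAȳ = (22400.00)(70.00) + (10053.10)(173.95) + (1925.00)(18.33) + (-314.16)(75.00) = 3328496.56 cm³
x̄ = 2920261.73 / 34063.94 = 85.73 cm
ȳ = 3328496.56 / 34063.94 = 97.71 cm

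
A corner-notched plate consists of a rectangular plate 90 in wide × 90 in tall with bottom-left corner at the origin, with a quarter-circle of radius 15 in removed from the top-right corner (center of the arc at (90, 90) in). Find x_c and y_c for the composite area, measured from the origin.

Part | A | x̄ᵢ | ȳᵢ | A·x̄ᵢ | A·ȳᵢ
plate | 8100.00 | 45.00 | 45.00 | 364500.00 | 364500.00
removed quarter-circle | -176.71 | 83.63 | 83.63 | -14779.31 | -14779.31
Σ | 7923.29 |  |  | 349720.69 | 349720.69
x_c = 349720.69 / 7923.29 = 44.14 in
y_c = 349720.69 / 7923.29 = 44.14 in

x_c = 44.14 in, y_c = 44.14 in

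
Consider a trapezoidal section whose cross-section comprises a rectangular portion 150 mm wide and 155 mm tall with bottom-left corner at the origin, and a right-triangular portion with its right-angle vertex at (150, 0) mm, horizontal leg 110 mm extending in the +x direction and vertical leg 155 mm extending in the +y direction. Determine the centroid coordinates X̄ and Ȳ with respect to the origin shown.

X̄ = 104.96 mm, Ȳ = 70.57 mm

rectangular portion: A = 150 × 155 = 23250.00, centroid at (75.00, 77.50).
triangular portion: A = ½·110·155 = 8525.00, centroid at (186.67, 51.67).
ΣA = 31775.00 mm²
ΣAX̄ = (23250.00)(75.00) + (8525.00)(186.67) = 3335083.33 mm³
ΣAȲ = (23250.00)(77.50) + (8525.00)(51.67) = 2242333.33 mm³
X̄ = 3335083.33 / 31775.00 = 104.96 mm
Ȳ = 2242333.33 / 31775.00 = 70.57 mm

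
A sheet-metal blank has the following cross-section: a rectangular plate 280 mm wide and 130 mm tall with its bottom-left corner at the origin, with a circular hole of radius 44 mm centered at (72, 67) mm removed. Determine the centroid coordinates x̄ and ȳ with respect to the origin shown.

x̄ = 153.64 mm, ȳ = 64.60 mm

plate: A = 280 × 130 = 36400.00, centroid at (140.00, 65.00).
hole: A = −π·44² = -6082.12, centroid at (72.00, 67.00).
ΣA = 30317.88 mm², ΣAx̄ = 4658087.12 mm³, ΣAȳ = 1958497.73 mm³.
x̄ = 4658087.12/30317.88 = 153.64 mm; ȳ = 1958497.73/30317.88 = 64.60 mm.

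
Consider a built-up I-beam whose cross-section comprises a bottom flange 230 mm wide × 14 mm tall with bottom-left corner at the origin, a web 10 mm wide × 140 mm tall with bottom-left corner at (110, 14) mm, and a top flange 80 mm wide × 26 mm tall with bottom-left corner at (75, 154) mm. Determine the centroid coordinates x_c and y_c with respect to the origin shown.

bottom flange: A = 230 × 14 = 3220.00, centroid at (115.00, 7.00).
web: A = 10 × 140 = 1400.00, centroid at (115.00, 84.00).
top flange: A = 80 × 26 = 2080.00, centroid at (115.00, 167.00).
ΣA = 6700.00 mm², ΣAx_c = 770500.00 mm³, ΣAy_c = 487500.00 mm³.
x_c = 770500.00/6700.00 = 115.00 mm; y_c = 487500.00/6700.00 = 72.76 mm.

x_c = 115.00 mm, y_c = 72.76 mm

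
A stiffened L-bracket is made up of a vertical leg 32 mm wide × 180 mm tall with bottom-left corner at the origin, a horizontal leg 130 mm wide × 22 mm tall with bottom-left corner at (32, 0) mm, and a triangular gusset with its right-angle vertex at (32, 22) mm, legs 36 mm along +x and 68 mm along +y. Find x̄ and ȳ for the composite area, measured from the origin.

x̄ = 43.01 mm, ȳ = 61.41 mm

Part | A | x̄ᵢ | ȳᵢ | A·x̄ᵢ | A·ȳᵢ
vertical leg | 5760.00 | 16.00 | 90.00 | 92160.00 | 518400.00
horizontal leg | 2860.00 | 97.00 | 11.00 | 277420.00 | 31460.00
gusset | 1224.00 | 44.00 | 44.67 | 53856.00 | 54672.00
Σ | 9844.00 |  |  | 423436.00 | 604532.00
x̄ = 423436.00 / 9844.00 = 43.01 mm
ȳ = 604532.00 / 9844.00 = 61.41 mm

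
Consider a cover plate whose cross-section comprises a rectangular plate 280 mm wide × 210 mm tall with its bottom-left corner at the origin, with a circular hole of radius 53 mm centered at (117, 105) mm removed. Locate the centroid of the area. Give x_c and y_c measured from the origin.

plate: A = 280 × 210 = 58800.00, centroid at (140.00, 105.00).
hole: A = −π·53² = -8824.73, centroid at (117.00, 105.00).
ΣA = 49975.27 mm²
ΣAx_c = (58800.00)(140.00) + (-8824.73)(117.00) = 7199506.15 mm³
ΣAy_c = (58800.00)(105.00) + (-8824.73)(105.00) = 5247402.95 mm³
x_c = 7199506.15 / 49975.27 = 144.06 mm
y_c = 5247402.95 / 49975.27 = 105.00 mm

x_c = 144.06 mm, y_c = 105.00 mm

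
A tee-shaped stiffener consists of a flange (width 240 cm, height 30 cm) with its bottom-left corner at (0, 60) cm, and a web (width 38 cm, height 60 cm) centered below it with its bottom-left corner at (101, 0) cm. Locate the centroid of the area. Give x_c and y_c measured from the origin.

x_c = 120.00 cm, y_c = 64.18 cm

web: A = 38 × 60 = 2280.00, centroid at (120.00, 30.00).
flange: A = 240 × 30 = 7200.00, centroid at (120.00, 75.00).
ΣA = 9480.00 cm², ΣAx_c = 1137600.00 cm³, ΣAy_c = 608400.00 cm³.
x_c = 1137600.00/9480.00 = 120.00 cm; y_c = 608400.00/9480.00 = 64.18 cm.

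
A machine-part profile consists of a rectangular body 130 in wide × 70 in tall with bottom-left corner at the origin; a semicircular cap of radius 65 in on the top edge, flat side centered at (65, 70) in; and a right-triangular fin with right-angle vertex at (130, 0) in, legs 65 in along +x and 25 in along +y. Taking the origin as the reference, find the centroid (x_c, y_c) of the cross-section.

Part | A | x̄ᵢ | ȳᵢ | A·x̄ᵢ | A·ȳᵢ
rectangular body | 9100.00 | 65.00 | 35.00 | 591500.00 | 318500.00
semicircular top | 6636.61 | 65.00 | 97.59 | 431379.94 | 647646.35
triangular fin | 812.50 | 151.67 | 8.33 | 123229.17 | 6770.83
Σ | 16549.11 |  |  | 1146109.11 | 972917.18
x_c = 1146109.11 / 16549.11 = 69.26 in
y_c = 972917.18 / 16549.11 = 58.79 in

x_c = 69.26 in, y_c = 58.79 in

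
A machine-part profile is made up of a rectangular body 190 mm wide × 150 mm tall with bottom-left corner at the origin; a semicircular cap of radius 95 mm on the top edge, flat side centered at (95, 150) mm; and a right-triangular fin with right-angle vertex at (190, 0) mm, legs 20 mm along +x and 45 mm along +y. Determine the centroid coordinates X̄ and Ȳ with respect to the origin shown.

Part | A | x̄ᵢ | ȳᵢ | A·x̄ᵢ | A·ȳᵢ
rectangular body | 28500.00 | 95.00 | 75.00 | 2707500.00 | 2137500.00
semicircular top | 14176.44 | 95.00 | 190.32 | 1346761.50 | 2698048.86
triangular fin | 450.00 | 196.67 | 15.00 | 88500.00 | 6750.00
Σ | 43126.44 |  |  | 4142761.50 | 4842298.86
X̄ = 4142761.50 / 43126.44 = 96.06 mm
Ȳ = 4842298.86 / 43126.44 = 112.28 mm

X̄ = 96.06 mm, Ȳ = 112.28 mm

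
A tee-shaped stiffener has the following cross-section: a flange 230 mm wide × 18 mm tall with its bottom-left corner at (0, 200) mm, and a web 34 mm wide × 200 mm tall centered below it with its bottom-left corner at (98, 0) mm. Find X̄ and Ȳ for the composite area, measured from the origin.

X̄ = 115.00 mm, Ȳ = 141.25 mm

web: A = 34 × 200 = 6800.00, centroid at (115.00, 100.00).
flange: A = 230 × 18 = 4140.00, centroid at (115.00, 209.00).
ΣA = 10940.00 mm²
ΣAX̄ = (6800.00)(115.00) + (4140.00)(115.00) = 1258100.00 mm³
ΣAȲ = (6800.00)(100.00) + (4140.00)(209.00) = 1545260.00 mm³
X̄ = 1258100.00 / 10940.00 = 115.00 mm
Ȳ = 1545260.00 / 10940.00 = 141.25 mm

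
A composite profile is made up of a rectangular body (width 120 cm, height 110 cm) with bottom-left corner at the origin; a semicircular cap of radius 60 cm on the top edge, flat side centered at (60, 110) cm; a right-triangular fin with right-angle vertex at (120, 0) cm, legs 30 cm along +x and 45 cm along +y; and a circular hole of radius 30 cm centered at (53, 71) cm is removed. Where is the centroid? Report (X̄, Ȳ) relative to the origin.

X̄ = 64.01 cm, Ȳ = 77.92 cm

rectangular body: A = 120 × 110 = 13200.00, centroid at (60.00, 55.00).
semicircular top: A = ½π·60² = 5654.87, centroid at (60.00, 135.46).
triangular fin: A = ½·30·45 = 675.00, centroid at (130.00, 15.00).
hole: A = −π·30² = -2827.43, centroid at (53.00, 71.00).
ΣA = 16702.43 cm²
ΣAX̄ = (13200.00)(60.00) + (5654.87)(60.00) + (675.00)(130.00) + (-2827.43)(53.00) = 1069188.04 cm³
ΣAȲ = (13200.00)(55.00) + (5654.87)(135.46) + (675.00)(15.00) + (-2827.43)(71.00) = 1301412.57 cm³
X̄ = 1069188.04 / 16702.43 = 64.01 cm
Ȳ = 1301412.57 / 16702.43 = 77.92 cm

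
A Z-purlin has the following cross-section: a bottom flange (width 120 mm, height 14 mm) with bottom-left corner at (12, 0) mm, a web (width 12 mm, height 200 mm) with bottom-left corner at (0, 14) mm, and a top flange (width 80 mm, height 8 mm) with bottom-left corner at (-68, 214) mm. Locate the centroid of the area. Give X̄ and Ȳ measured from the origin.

X̄ = 24.88 mm, Ȳ = 90.02 mm

Part | A | x̄ᵢ | ȳᵢ | A·x̄ᵢ | A·ȳᵢ
bottom flange | 1680.00 | 72.00 | 7.00 | 120960.00 | 11760.00
web | 2400.00 | 6.00 | 114.00 | 14400.00 | 273600.00
top flange | 640.00 | -28.00 | 218.00 | -17920.00 | 139520.00
Σ | 4720.00 |  |  | 117440.00 | 424880.00
X̄ = 117440.00 / 4720.00 = 24.88 mm
Ȳ = 424880.00 / 4720.00 = 90.02 mm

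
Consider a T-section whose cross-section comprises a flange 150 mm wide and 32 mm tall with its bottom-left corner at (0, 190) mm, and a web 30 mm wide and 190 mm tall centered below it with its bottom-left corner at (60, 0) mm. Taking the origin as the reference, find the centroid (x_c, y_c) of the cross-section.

x_c = 75.00 mm, y_c = 145.74 mm

web: A = 30 × 190 = 5700.00, centroid at (75.00, 95.00).
flange: A = 150 × 32 = 4800.00, centroid at (75.00, 206.00).
ΣA = 10500.00 mm²
ΣAx_c = (5700.00)(75.00) + (4800.00)(75.00) = 787500.00 mm³
ΣAy_c = (5700.00)(95.00) + (4800.00)(206.00) = 1530300.00 mm³
x_c = 787500.00 / 10500.00 = 75.00 mm
y_c = 1530300.00 / 10500.00 = 145.74 mm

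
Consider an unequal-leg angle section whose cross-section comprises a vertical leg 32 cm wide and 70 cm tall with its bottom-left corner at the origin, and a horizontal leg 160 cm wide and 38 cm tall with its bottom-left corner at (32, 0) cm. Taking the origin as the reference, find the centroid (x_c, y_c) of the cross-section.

x_c = 86.15 cm, y_c = 23.31 cm

vertical leg: A = 32 × 70 = 2240.00, centroid at (16.00, 35.00).
horizontal leg: A = 160 × 38 = 6080.00, centroid at (112.00, 19.00).
ΣA = 8320.00 cm², ΣAx_c = 716800.00 cm³, ΣAy_c = 193920.00 cm³.
x_c = 716800.00/8320.00 = 86.15 cm; y_c = 193920.00/8320.00 = 23.31 cm.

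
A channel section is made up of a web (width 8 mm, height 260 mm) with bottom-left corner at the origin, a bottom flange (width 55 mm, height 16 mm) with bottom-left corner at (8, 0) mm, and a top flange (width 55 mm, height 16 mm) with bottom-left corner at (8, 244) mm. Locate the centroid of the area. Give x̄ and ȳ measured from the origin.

x̄ = 18.44 mm, ȳ = 130.00 mm

web: A = 8 × 260 = 2080.00, centroid at (4.00, 130.00).
bottom flange: A = 55 × 16 = 880.00, centroid at (35.50, 8.00).
top flange: A = 55 × 16 = 880.00, centroid at (35.50, 252.00).
ΣA = 3840.00 mm²
ΣAx̄ = (2080.00)(4.00) + (880.00)(35.50) + (880.00)(35.50) = 70800.00 mm³
ΣAȳ = (2080.00)(130.00) + (880.00)(8.00) + (880.00)(252.00) = 499200.00 mm³
x̄ = 70800.00 / 3840.00 = 18.44 mm
ȳ = 499200.00 / 3840.00 = 130.00 mm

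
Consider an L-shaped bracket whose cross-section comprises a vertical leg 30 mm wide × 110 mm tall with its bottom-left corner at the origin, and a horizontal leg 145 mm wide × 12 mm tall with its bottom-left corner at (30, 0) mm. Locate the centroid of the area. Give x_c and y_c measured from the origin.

x_c = 45.21 mm, y_c = 38.08 mm

vertical leg: A = 30 × 110 = 3300.00, centroid at (15.00, 55.00).
horizontal leg: A = 145 × 12 = 1740.00, centroid at (102.50, 6.00).
ΣA = 5040.00 mm²
ΣAx_c = (3300.00)(15.00) + (1740.00)(102.50) = 227850.00 mm³
ΣAy_c = (3300.00)(55.00) + (1740.00)(6.00) = 191940.00 mm³
x_c = 227850.00 / 5040.00 = 45.21 mm
y_c = 191940.00 / 5040.00 = 38.08 mm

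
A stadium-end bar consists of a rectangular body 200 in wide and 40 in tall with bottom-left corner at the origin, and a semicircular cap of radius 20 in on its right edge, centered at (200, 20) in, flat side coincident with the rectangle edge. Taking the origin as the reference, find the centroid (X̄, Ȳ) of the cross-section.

X̄ = 107.90 in, Ȳ = 20.00 in

rectangular body: A = 200 × 40 = 8000.00, centroid at (100.00, 20.00).
semicircular end: A = ½π·20² = 628.32, centroid at (208.49, 20.00).
ΣA = 8628.32 in², ΣAX̄ = 930997.04 in³, ΣAȲ = 172566.37 in³.
X̄ = 930997.04/8628.32 = 107.90 in; Ȳ = 172566.37/8628.32 = 20.00 in.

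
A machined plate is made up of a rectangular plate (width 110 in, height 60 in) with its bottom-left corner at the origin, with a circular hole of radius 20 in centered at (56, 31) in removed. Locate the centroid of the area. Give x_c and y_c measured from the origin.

plate: A = 110 × 60 = 6600.00, centroid at (55.00, 30.00).
hole: A = −π·20² = -1256.64, centroid at (56.00, 31.00).
ΣA = 5343.36 in², ΣAx_c = 292628.32 in³, ΣAy_c = 159044.25 in³.
x_c = 292628.32/5343.36 = 54.76 in; y_c = 159044.25/5343.36 = 29.76 in.

x_c = 54.76 in, y_c = 29.76 in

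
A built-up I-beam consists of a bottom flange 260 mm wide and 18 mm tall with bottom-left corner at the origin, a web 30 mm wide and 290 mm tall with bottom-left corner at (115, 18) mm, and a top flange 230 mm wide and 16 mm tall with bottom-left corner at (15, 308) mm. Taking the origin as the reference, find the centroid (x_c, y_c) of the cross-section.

x_c = 130.00 mm, y_c = 153.76 mm

bottom flange: A = 260 × 18 = 4680.00, centroid at (130.00, 9.00).
web: A = 30 × 290 = 8700.00, centroid at (130.00, 163.00).
top flange: A = 230 × 16 = 3680.00, centroid at (130.00, 316.00).
ΣA = 17060.00 mm²
ΣAx_c = (4680.00)(130.00) + (8700.00)(130.00) + (3680.00)(130.00) = 2217800.00 mm³
ΣAy_c = (4680.00)(9.00) + (8700.00)(163.00) + (3680.00)(316.00) = 2623100.00 mm³
x_c = 2217800.00 / 17060.00 = 130.00 mm
y_c = 2623100.00 / 17060.00 = 153.76 mm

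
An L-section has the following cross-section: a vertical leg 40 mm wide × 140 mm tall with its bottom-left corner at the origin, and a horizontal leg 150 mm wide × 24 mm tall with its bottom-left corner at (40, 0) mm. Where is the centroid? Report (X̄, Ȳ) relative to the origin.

Part | A | x̄ᵢ | ȳᵢ | A·x̄ᵢ | A·ȳᵢ
vertical leg | 5600.00 | 20.00 | 70.00 | 112000.00 | 392000.00
horizontal leg | 3600.00 | 115.00 | 12.00 | 414000.00 | 43200.00
Σ | 9200.00 |  |  | 526000.00 | 435200.00
X̄ = 526000.00 / 9200.00 = 57.17 mm
Ȳ = 435200.00 / 9200.00 = 47.30 mm

X̄ = 57.17 mm, Ȳ = 47.30 mm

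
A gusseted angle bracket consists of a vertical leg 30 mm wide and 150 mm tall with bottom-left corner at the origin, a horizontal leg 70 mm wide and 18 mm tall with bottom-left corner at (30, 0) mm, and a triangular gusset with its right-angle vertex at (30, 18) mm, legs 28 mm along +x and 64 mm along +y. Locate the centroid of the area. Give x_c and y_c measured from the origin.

vertical leg: A = 30 × 150 = 4500.00, centroid at (15.00, 75.00).
horizontal leg: A = 70 × 18 = 1260.00, centroid at (65.00, 9.00).
gusset: A = ½·28·64 = 896.00, centroid at (39.33, 39.33).
ΣA = 6656.00 mm², ΣAx_c = 184642.67 mm³, ΣAy_c = 384082.67 mm³.
x_c = 184642.67/6656.00 = 27.74 mm; y_c = 384082.67/6656.00 = 57.70 mm.

x_c = 27.74 mm, y_c = 57.70 mm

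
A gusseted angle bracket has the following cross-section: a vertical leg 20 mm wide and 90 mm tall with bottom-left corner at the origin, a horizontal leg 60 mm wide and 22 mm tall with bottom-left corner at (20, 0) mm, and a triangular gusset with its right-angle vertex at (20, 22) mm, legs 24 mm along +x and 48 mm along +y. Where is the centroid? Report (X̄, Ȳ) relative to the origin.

X̄ = 27.09 mm, Ȳ = 31.77 mm

vertical leg: A = 20 × 90 = 1800.00, centroid at (10.00, 45.00).
horizontal leg: A = 60 × 22 = 1320.00, centroid at (50.00, 11.00).
gusset: A = ½·24·48 = 576.00, centroid at (28.00, 38.00).
ΣA = 3696.00 mm²
ΣAX̄ = (1800.00)(10.00) + (1320.00)(50.00) + (576.00)(28.00) = 100128.00 mm³
ΣAȲ = (1800.00)(45.00) + (1320.00)(11.00) + (576.00)(38.00) = 117408.00 mm³
X̄ = 100128.00 / 3696.00 = 27.09 mm
Ȳ = 117408.00 / 3696.00 = 31.77 mm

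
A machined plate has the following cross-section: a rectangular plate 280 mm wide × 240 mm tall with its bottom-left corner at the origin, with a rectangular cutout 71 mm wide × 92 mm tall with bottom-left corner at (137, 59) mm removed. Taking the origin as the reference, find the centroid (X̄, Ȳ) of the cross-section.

X̄ = 136.50 mm, Ȳ = 121.62 mm

plate: A = 280 × 240 = 67200.00, centroid at (140.00, 120.00).
hole: A = −(71 × 92) = -6532.00, centroid at (172.50, 105.00).
ΣA = 60668.00 mm²
ΣAX̄ = (67200.00)(140.00) + (-6532.00)(172.50) = 8281230.00 mm³
ΣAȲ = (67200.00)(120.00) + (-6532.00)(105.00) = 7378140.00 mm³
X̄ = 8281230.00 / 60668.00 = 136.50 mm
Ȳ = 7378140.00 / 60668.00 = 121.62 mm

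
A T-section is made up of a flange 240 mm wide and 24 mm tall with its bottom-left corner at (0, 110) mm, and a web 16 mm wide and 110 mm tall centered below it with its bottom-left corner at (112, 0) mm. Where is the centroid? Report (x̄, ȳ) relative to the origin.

Part | A | x̄ᵢ | ȳᵢ | A·x̄ᵢ | A·ȳᵢ
web | 1760.00 | 120.00 | 55.00 | 211200.00 | 96800.00
flange | 5760.00 | 120.00 | 122.00 | 691200.00 | 702720.00
Σ | 7520.00 |  |  | 902400.00 | 799520.00
x̄ = 902400.00 / 7520.00 = 120.00 mm
ȳ = 799520.00 / 7520.00 = 106.32 mm

x̄ = 120.00 mm, ȳ = 106.32 mm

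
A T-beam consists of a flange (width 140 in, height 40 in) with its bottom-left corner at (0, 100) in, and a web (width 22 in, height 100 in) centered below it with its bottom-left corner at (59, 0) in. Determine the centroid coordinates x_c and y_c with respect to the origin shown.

Part | A | x̄ᵢ | ȳᵢ | A·x̄ᵢ | A·ȳᵢ
web | 2200.00 | 70.00 | 50.00 | 154000.00 | 110000.00
flange | 5600.00 | 70.00 | 120.00 | 392000.00 | 672000.00
Σ | 7800.00 |  |  | 546000.00 | 782000.00
x_c = 546000.00 / 7800.00 = 70.00 in
y_c = 782000.00 / 7800.00 = 100.26 in

x_c = 70.00 in, y_c = 100.26 in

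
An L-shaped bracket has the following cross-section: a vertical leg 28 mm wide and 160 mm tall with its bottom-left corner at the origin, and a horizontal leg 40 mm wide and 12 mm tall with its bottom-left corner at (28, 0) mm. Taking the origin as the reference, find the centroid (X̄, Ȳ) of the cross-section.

vertical leg: A = 28 × 160 = 4480.00, centroid at (14.00, 80.00).
horizontal leg: A = 40 × 12 = 480.00, centroid at (48.00, 6.00).
ΣA = 4960.00 mm²
ΣAX̄ = (4480.00)(14.00) + (480.00)(48.00) = 85760.00 mm³
ΣAȲ = (4480.00)(80.00) + (480.00)(6.00) = 361280.00 mm³
X̄ = 85760.00 / 4960.00 = 17.29 mm
Ȳ = 361280.00 / 4960.00 = 72.84 mm

X̄ = 17.29 mm, Ȳ = 72.84 mm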